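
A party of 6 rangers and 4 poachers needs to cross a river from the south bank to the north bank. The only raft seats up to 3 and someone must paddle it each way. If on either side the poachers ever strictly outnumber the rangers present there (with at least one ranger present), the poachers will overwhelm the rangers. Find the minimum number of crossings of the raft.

Counting alone: each trip to the north bank takes at most 3 across and each return brings at least 1 back, so after t trips out (and t−1 returns) at most 3t − (t−1) of the 10 are across; that first reaches 10 at t = 5, so at least 9 crossings are needed.
The plan below uses exactly 9 crossings, so it is optimal:
1. 2 poachers → the north bank.  (the south bank: 6R 2P; the north bank: 0R 2P)
2. 1 poacher ← the south bank.  (the south bank: 6R 3P; the north bank: 0R 1P)
3. 3 poachers → the north bank.  (the south bank: 6R 0P; the north bank: 0R 4P)
4. 1 poacher ← the south bank.  (the south bank: 6R 1P; the north bank: 0R 3P)
5. 3 rangers → the north bank.  (the south bank: 3R 1P; the north bank: 3R 3P)
6. 1 poacher ← the south bank.  (the south bank: 3R 2P; the north bank: 3R 2P)
7. 1 ranger and 2 poachers → the north bank.  (the south bank: 2R 0P; the north bank: 4R 4P)
8. 1 poacher ← the south bank.  (the south bank: 2R 1P; the north bank: 4R 3P)
9. 2 rangers and 1 poacher → the north bank.  (the south bank: 0R 0P; the north bank: 6R 4P)

9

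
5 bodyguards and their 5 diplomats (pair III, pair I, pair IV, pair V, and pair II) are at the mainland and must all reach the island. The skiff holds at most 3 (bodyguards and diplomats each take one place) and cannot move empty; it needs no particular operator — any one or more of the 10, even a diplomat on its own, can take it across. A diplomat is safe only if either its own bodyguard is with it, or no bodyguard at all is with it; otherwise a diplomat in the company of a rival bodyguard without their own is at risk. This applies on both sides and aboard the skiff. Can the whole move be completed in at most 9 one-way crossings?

Counting alone: each trip to the island takes at most 3 across and each return brings at least 1 back, so after t trips out (and t−1 returns) at most 3t − (t−1) of the 10 are across; that first reaches 10 at t = 5, so at least 9 crossings are needed.
The safety rule pushes this higher. Following every safe sequence of crossings, the most of the 10 that can be at the island as the skiff arrives there on crossing 9 is 9 — never all 10.
So the move cannot be finished within 9 crossings. (The shortest complete plan takes 11:)
1. bodyguard III and diplomat III cross → the island.
2. bodyguard III crosses ← the mainland.
3. diplomat I, diplomat IV, and diplomat V cross → the island.
4. diplomat III crosses ← the mainland.
5. bodyguard I, bodyguard IV, and bodyguard V cross → the island.
6. bodyguard I and diplomat I cross ← the mainland.
7. bodyguard I, bodyguard II, and bodyguard III cross → the island.
8. diplomat IV crosses ← the mainland.
9. diplomat I and diplomat III cross → the island.
10. diplomat III crosses ← the mainland.
11. diplomat II, diplomat III, and diplomat IV cross → the island.

No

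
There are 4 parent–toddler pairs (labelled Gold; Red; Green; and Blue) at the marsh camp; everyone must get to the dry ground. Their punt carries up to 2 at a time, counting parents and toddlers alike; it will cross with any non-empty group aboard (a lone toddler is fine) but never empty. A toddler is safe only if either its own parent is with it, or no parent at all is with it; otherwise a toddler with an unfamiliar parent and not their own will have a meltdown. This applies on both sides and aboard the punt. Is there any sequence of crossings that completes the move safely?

No

Following every safe sequence of crossings from the start, the most of the 8 that can be at the dry ground as the punt arrives there on crossings 1, 3, 5 is 2, 3, 4 respectively; the best ever achieved is 4 of 8.
From crossing 7 on, no configuration arises that was not already reachable earlier: only 44 distinct safe configurations (who is on which side, and where the punt is) can ever be reached, none of them has everyone across, and every continuation just revisits them. So no valid plan exists.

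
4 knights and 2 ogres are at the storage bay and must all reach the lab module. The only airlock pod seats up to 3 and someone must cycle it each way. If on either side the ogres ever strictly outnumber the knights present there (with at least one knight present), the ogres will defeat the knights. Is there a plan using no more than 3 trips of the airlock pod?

Counting alone: each trip to the lab module takes at most 3 across and each return brings at least 1 back, so after t trips out (and t−1 returns) at most 3t − (t−1) of the 6 are across; that first reaches 6 at t = 3, so at least 5 crossings are needed.
Since 3 < 5, 3 crossings cannot be enough. (The shortest complete plan in fact takes 5:)
1. 2 ogres → the lab module.  (the storage bay: 4K 0O; the lab module: 0K 2O)
2. 1 ogre ← the storage bay.  (the storage bay: 4K 1O; the lab module: 0K 1O)
3. 2 knights and 1 ogre → the lab module.  (the storage bay: 2K 0O; the lab module: 2K 2O)
4. 1 ogre ← the storage bay.  (the storage bay: 2K 1O; the lab module: 2K 1O)
5. 2 knights and 1 ogre → the lab module.  (the storage bay: 0K 0O; the lab module: 4K 2O)

No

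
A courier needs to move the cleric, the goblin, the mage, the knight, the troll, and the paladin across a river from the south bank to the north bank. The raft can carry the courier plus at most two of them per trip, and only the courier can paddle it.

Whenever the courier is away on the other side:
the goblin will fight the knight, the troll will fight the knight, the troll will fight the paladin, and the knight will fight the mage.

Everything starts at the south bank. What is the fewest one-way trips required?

7

Counting alone: the courier can take at most 2 across per trip to the north bank, so moving all 6 needs at least 3 loaded trips out, with a return between consecutive ones — at least 5 crossings.
The safety rule pushes this higher. Following every safe sequence of crossings, the most of the 6 that can be at the north bank as the raft arrives there on crossing 5 is 5 — never all 6.
So no plan with fewer than 7 crossings exists, and this one achieves 7:
1. Courier goes to the north bank with the knight and the troll.
2. Courier goes back to the south bank with the knight.
3. Courier goes to the north bank with the cleric and the knight.
4. Courier goes back to the south bank with the knight.
5. Courier goes to the north bank with the goblin and the mage.
6. Courier goes back to the south bank alone.
7. Courier goes to the north bank with the knight and the paladin.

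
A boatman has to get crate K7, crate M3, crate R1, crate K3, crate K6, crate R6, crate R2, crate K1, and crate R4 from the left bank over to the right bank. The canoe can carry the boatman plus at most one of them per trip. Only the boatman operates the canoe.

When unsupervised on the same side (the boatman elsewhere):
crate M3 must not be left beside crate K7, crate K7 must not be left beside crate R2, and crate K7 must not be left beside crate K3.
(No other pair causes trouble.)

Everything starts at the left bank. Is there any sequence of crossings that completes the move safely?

Following every safe sequence of crossings from the start, the most of the 9 that can be at the right bank as the canoe arrives there on crossings 1, 3, 5, 7, 9, 11, 13 is 1, 2, 3, 4, 5, 6, 7 respectively; the best ever achieved is 7 of 9.
From crossing 15 on, no configuration arises that was not already reachable earlier: only 288 distinct safe configurations (who is on which side, and where the canoe is) can ever be reached, none of them has everyone across, and every continuation just revisits them. So no valid plan exists.

No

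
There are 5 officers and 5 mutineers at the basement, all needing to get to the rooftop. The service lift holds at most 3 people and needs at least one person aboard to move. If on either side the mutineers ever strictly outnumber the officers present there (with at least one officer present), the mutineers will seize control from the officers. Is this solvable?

1. 2 mutineers → the rooftop.  (the basement: 5O 3M; the rooftop: 0O 2M)
2. 1 mutineer ← the basement.  (the basement: 5O 4M; the rooftop: 0O 1M)
3. 3 mutineers → the rooftop.  (the basement: 5O 1M; the rooftop: 0O 4M)
4. 1 mutineer ← the basement.  (the basement: 5O 2M; the rooftop: 0O 3M)
5. 3 officers → the rooftop.  (the basement: 2O 2M; the rooftop: 3O 3M)
6. 1 officer and 1 mutineer ← the basement.  (the basement: 3O 3M; the rooftop: 2O 2M)
7. 3 officers → the rooftop.  (the basement: 0O 3M; the rooftop: 5O 2M)
8. 1 mutineer ← the basement.  (the basement: 0O 4M; the rooftop: 5O 1M)
9. 2 mutineers → the rooftop.  (the basement: 0O 2M; the rooftop: 5O 3M)
10. 1 mutineer ← the basement.  (the basement: 0O 3M; the rooftop: 5O 2M)
11. 3 mutineers → the rooftop.  (the basement: 0O 0M; the rooftop: 5O 5M)

Yes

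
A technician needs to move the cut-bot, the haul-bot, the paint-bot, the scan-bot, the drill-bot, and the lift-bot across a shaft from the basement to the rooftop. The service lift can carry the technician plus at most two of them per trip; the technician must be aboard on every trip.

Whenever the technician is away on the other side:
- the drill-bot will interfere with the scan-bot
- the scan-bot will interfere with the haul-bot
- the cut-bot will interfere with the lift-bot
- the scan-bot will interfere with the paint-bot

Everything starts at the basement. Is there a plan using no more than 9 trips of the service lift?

Yes — this plan uses 7 crossings (≤ 9):
1. Technician goes to the rooftop with the cut-bot and the scan-bot.
2. Technician goes back to the basement alone.
3. Technician goes to the rooftop with the haul-bot.
4. Technician goes back to the basement with the scan-bot.
5. Technician goes to the rooftop with the drill-bot and the paint-bot.
6. Technician goes back to the basement alone.
7. Technician goes to the rooftop with the lift-bot and the scan-bot.

Yes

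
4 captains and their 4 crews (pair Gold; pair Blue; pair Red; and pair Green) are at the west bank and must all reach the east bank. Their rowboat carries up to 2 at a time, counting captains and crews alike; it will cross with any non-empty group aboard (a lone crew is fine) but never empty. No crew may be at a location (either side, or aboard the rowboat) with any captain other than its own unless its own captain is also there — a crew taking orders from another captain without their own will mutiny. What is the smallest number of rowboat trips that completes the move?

Following every safe sequence of crossings from the start, the most of the 8 that can be at the east bank as the rowboat arrives there on crossings 1, 3, 5 is 2, 3, 4 respectively; the best ever achieved is 4 of 8.
From crossing 7 on, no configuration arises that was not already reachable earlier: only 44 distinct safe configurations (who is on which side, and where the rowboat is) can ever be reached, none of them has everyone across, and every continuation just revisits them. So no valid plan exists.

impossible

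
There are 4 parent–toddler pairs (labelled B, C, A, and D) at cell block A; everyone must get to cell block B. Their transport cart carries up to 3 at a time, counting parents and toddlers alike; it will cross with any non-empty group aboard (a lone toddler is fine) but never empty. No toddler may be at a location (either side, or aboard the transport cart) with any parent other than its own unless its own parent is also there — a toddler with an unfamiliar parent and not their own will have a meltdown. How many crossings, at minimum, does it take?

Counting alone: each trip to cell block B takes at most 3 across and each return brings at least 1 back, so after t trips out (and t−1 returns) at most 3t − (t−1) of the 8 are across; that first reaches 8 at t = 4, so at least 7 crossings are needed.
The safety rule pushes this higher. Following every safe sequence of crossings, the most of the 8 that can be at cell block B as the transport cart arrives there on crossing 7 is 7 — never all 8.
So no plan with fewer than 9 crossings exists, and this one achieves 9:
1. parent B and toddler B cross → cell block B.
2. parent B crosses ← cell block A.
3. parent B, parent C, and toddler C cross → cell block B.
4. parent B and toddler B cross ← cell block A.
5. parent A, parent B, and parent D cross → cell block B.
6. toddler C crosses ← cell block A.
7. toddler B and toddler C cross → cell block B.
8. toddler B crosses ← cell block A.
9. toddler A, toddler B, and toddler D cross → cell block B.

9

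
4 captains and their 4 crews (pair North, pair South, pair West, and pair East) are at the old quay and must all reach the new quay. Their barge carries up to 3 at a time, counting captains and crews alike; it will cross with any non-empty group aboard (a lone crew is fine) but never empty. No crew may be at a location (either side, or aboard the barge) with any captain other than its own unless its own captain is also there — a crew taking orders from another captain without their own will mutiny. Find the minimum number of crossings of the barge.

9

Counting alone: each trip to the new quay takes at most 3 across and each return brings at least 1 back, so after t trips out (and t−1 returns) at most 3t − (t−1) of the 8 are across; that first reaches 8 at t = 4, so at least 7 crossings are needed.
The safety rule pushes this higher. Following every safe sequence of crossings, the most of the 8 that can be at the new quay as the barge arrives there on crossing 7 is 7 — never all 8.
So no plan with fewer than 9 crossings exists, and this one achieves 9:
1. captain North and crew North cross → the new quay.
2. captain North crosses ← the old quay.
3. captain North, captain South, and crew South cross → the new quay.
4. captain North and crew North cross ← the old quay.
5. captain East, captain North, and captain West cross → the new quay.
6. crew South crosses ← the old quay.
7. crew North and crew South cross → the new quay.
8. crew North crosses ← the old quay.
9. crew East, crew North, and crew West cross → the new quay.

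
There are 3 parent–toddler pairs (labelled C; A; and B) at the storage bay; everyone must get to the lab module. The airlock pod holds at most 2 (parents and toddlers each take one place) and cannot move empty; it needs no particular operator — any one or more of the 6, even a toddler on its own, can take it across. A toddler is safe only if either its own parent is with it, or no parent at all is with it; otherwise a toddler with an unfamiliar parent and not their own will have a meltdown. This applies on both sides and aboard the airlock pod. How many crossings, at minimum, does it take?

Counting alone: each trip to the lab module takes at most 2 across and each return brings at least 1 back, so after t trips out (and t−1 returns) at most 2t − (t−1) of the 6 are across; that first reaches 6 at t = 5, so at least 9 crossings are needed.
The safety rule pushes this higher. Following every safe sequence of crossings, the most of the 6 that can be at the lab module as the airlock pod arrives there on crossing 9 is 5 — never all 6.
So no plan with fewer than 11 crossings exists, and this one achieves 11:
1. parent C and toddler C cross → the lab module.
2. parent C crosses ← the storage bay.
3. toddler A and toddler B cross → the lab module.
4. toddler C crosses ← the storage bay.
5. parent A and parent B cross → the lab module.
6. parent A and toddler A cross ← the storage bay.
7. parent A and parent C cross → the lab module.
8. toddler B crosses ← the storage bay.
9. toddler A and toddler C cross → the lab module.
10. parent B crosses ← the storage bay.
11. parent B and toddler B cross → the lab module.

11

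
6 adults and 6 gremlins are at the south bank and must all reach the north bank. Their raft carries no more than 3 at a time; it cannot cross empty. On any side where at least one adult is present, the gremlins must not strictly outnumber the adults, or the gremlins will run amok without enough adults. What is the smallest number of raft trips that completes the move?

Following every safe sequence of crossings from the start, the most of the 12 that can be at the north bank as the raft arrives there on crossings 1, 3, 5 is 3, 5, 6 respectively; the best ever achieved is 6 of 12.
From crossing 7 on, no configuration arises that was not already reachable earlier: only 17 distinct safe configurations (who is on which side, and where the raft is) can ever be reached, none of them has everyone across, and every continuation just revisits them. They are: 0 adults + 0 gremlins across (raft back at the start); 0 adults + 1 gremlin across (raft there); 0 adults + 1 gremlin across (raft back at the start); 0 adults + 2 gremlins across (raft there); 0 adults + 2 gremlins across (raft back at the start); 0 adults + 3 gremlins across (raft there); 0 adults + 3 gremlins across (raft back at the start); 0 adults + 4 gremlins across (raft there); 0 adults + 4 gremlins across (raft back at the start); 0 adults + 5 gremlins across (raft there); 0 adults + 5 gremlins across (raft back at the start); 0 adults + 6 gremlins across (raft there); 1 adult + 1 gremlin across (raft there); 1 adult + 1 gremlin across (raft back at the start); 2 adults + 2 gremlins across (raft there); 2 adults + 2 gremlins across (raft back at the start); 3 adults + 3 gremlins across (raft there). So no valid plan exists.

impossible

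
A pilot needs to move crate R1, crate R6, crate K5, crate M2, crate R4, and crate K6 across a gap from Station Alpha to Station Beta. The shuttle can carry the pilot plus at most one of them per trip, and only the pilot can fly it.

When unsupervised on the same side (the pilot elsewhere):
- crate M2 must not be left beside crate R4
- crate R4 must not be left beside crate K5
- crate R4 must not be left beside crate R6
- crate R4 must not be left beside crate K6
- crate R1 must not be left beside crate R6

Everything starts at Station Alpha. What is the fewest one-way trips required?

impossible

Whatever the first load, the items left behind include a forbidden pair without the pilot. No opening move is safe, so no plan exists.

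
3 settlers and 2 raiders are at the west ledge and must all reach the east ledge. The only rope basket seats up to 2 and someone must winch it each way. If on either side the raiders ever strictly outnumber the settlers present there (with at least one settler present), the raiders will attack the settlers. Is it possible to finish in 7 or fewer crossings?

Yes — this plan uses 7 crossings (≤ 7):
1. 2 raiders → the east ledge.  (the west ledge: 3S 0R; the east ledge: 0S 2R)
2. 1 raider ← the west ledge.  (the west ledge: 3S 1R; the east ledge: 0S 1R)
3. 2 settlers → the east ledge.  (the west ledge: 1S 1R; the east ledge: 2S 1R)
4. 1 settler ← the west ledge.  (the west ledge: 2S 1R; the east ledge: 1S 1R)
5. 1 settler and 1 raider → the east ledge.  (the west ledge: 1S 0R; the east ledge: 2S 2R)
6. 1 raider ← the west ledge.  (the west ledge: 1S 1R; the east ledge: 2S 1R)
7. 1 settler and 1 raider → the east ledge.  (the west ledge: 0S 0R; the east ledge: 3S 2R)

Yes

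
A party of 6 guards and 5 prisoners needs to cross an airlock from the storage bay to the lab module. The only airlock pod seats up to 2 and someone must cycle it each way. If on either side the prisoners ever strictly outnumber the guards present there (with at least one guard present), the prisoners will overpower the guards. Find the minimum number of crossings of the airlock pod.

19

Counting alone: each trip to the lab module takes at most 2 across and each return brings at least 1 back, so after t trips out (and t−1 returns) at most 2t − (t−1) of the 11 are across; that first reaches 11 at t = 10, so at least 19 crossings are needed.
The plan below uses exactly 19 crossings, so it is optimal:
1. 2 prisoners → the lab module.  (the storage bay: 6G 3P; the lab module: 0G 2P)
2. 1 prisoner ← the storage bay.  (the storage bay: 6G 4P; the lab module: 0G 1P)
3. 2 prisoners → the lab module.  (the storage bay: 6G 2P; the lab module: 0G 3P)
4. 1 prisoner ← the storage bay.  (the storage bay: 6G 3P; the lab module: 0G 2P)
5. 2 guards → the lab module.  (the storage bay: 4G 3P; the lab module: 2G 2P)
6. 1 prisoner ← the storage bay.  (the storage bay: 4G 4P; the lab module: 2G 1P)
7. 1 guard and 1 prisoner → the lab module.  (the storage bay: 3G 3P; the lab module: 3G 2P)
8. 1 guard ← the storage bay.  (the storage bay: 4G 3P; the lab module: 2G 2P)
9. 1 guard and 1 prisoner → the lab module.  (the storage bay: 3G 2P; the lab module: 3G 3P)
10. 1 prisoner ← the storage bay.  (the storage bay: 3G 3P; the lab module: 3G 2P)
11. 1 guard and 1 prisoner → the lab module.  (the storage bay: 2G 2P; the lab module: 4G 3P)
12. 1 guard ← the storage bay.  (the storage bay: 3G 2P; the lab module: 3G 3P)
13. 1 guard and 1 prisoner → the lab module.  (the storage bay: 2G 1P; the lab module: 4G 4P)
14. 1 prisoner ← the storage bay.  (the storage bay: 2G 2P; the lab module: 4G 3P)
15. 1 guard and 1 prisoner → the lab module.  (the storage bay: 1G 1P; the lab module: 5G 4P)
16. 1 guard ← the storage bay.  (the storage bay: 2G 1P; the lab module: 4G 4P)
17. 1 guard and 1 prisoner → the lab module.  (the storage bay: 1G 0P; the lab module: 5G 5P)
18. 1 prisoner ← the storage bay.  (the storage bay: 1G 1P; the lab module: 5G 4P)
19. 1 guard and 1 prisoner → the lab module.  (the storage bay: 0G 0P; the lab module: 6G 5P)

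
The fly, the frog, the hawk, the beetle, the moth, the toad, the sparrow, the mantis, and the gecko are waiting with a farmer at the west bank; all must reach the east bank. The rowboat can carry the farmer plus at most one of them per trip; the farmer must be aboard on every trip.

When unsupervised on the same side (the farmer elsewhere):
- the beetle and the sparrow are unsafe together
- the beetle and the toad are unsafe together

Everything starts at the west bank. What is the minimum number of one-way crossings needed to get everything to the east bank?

19

Counting alone: the farmer can take at most 1 across per trip to the east bank, so moving all 9 needs at least 9 loaded trips out, with a return between consecutive ones — at least 17 crossings.
The safety rule pushes this higher. Following every safe sequence of crossings, the most of the 9 that can be at the east bank as the rowboat arrives there on crossing 17 is 8 — never all 9.
So no plan with fewer than 19 crossings exists, and this one achieves 19:
1. Farmer goes to the east bank with the beetle.  [the west bank: the fly, the frog, the gecko, the hawk, the mantis, the moth, the sparrow, the toad | the east bank: the beetle]
2. Farmer goes back to the west bank alone.  [the west bank: the fly, the frog, the gecko, the hawk, the mantis, the moth, the sparrow, the toad | the east bank: the beetle]
3. Farmer goes to the east bank with the fly.  [the west bank: the frog, the gecko, the hawk, the mantis, the moth, the sparrow, the toad | the east bank: the beetle, the fly]
4. Farmer goes back to the west bank alone.  [the west bank: the frog, the gecko, the hawk, the mantis, the moth, the sparrow, the toad | the east bank: the beetle, the fly]
5. Farmer goes to the east bank with the frog.  [the west bank: the gecko, the hawk, the mantis, the moth, the sparrow, the toad | the east bank: the beetle, the fly, the frog]
6. Farmer goes back to the west bank alone.  [the west bank: the gecko, the hawk, the mantis, the moth, the sparrow, the toad | the east bank: the beetle, the fly, the frog]
7. Farmer goes to the east bank with the hawk.  [the west bank: the gecko, the mantis, the moth, the sparrow, the toad | the east bank: the beetle, the fly, the frog, the hawk]
8. Farmer goes back to the west bank alone.  [the west bank: the gecko, the mantis, the moth, the sparrow, the toad | the east bank: the beetle, the fly, the frog, the hawk]
9. Farmer goes to the east bank with the moth.  [the west bank: the gecko, the mantis, the sparrow, the toad | the east bank: the beetle, the fly, the frog, the hawk, the moth]
10. Farmer goes back to the west bank alone.  [the west bank: the gecko, the mantis, the sparrow, the toad | the east bank: the beetle, the fly, the frog, the hawk, the moth]
11. Farmer goes to the east bank with the toad.  [the west bank: the gecko, the mantis, the sparrow | the east bank: the beetle, the fly, the frog, the hawk, the moth, the toad]
12. Farmer goes back to the west bank with the beetle.  [the west bank: the beetle, the gecko, the mantis, the sparrow | the east bank: the fly, the frog, the hawk, the moth, the toad]
13. Farmer goes to the east bank with the sparrow.  [the west bank: the beetle, the gecko, the mantis | the east bank: the fly, the frog, the hawk, the moth, the sparrow, the toad]
14. Farmer goes back to the west bank alone.  [the west bank: the beetle, the gecko, the mantis | the east bank: the fly, the frog, the hawk, the moth, the sparrow, the toad]
15. Farmer goes to the east bank with the mantis.  [the west bank: the beetle, the gecko | the east bank: the fly, the frog, the hawk, the mantis, the moth, the sparrow, the toad]
16. Farmer goes back to the west bank alone.  [the west bank: the beetle, the gecko | the east bank: the fly, the frog, the hawk, the mantis, the moth, the sparrow, the toad]
17. Farmer goes to the east bank with the gecko.  [the west bank: the beetle | the east bank: the fly, the frog, the gecko, the hawk, the mantis, the moth, the sparrow, the toad]
18. Farmer goes back to the west bank alone.  [the west bank: the beetle | the east bank: the fly, the frog, the gecko, the hawk, the mantis, the moth, the sparrow, the toad]
19. Farmer goes to the east bank with the beetle.  [the west bank: — | the east bank: the beetle, the fly, the frog, the gecko, the hawk, the mantis, the moth, the sparrow, the toad]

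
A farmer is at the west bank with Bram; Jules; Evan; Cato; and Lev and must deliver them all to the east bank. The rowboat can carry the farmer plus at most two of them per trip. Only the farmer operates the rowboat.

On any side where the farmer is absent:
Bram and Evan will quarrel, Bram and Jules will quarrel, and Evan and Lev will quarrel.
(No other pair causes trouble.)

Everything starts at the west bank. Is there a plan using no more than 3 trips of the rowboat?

Counting alone: the farmer can take at most 2 across per trip to the east bank, so moving all 5 needs at least 3 loaded trips out, with a return between consecutive ones — at least 5 crossings.
Since 3 < 5, 3 crossings cannot be enough. (The shortest complete plan in fact takes 5:)
1. Farmer goes to the east bank with Bram and Evan.  [the west bank: Cato, Jules, Lev | the east bank: Bram, Evan]
2. Farmer goes back to the west bank with Bram.  [the west bank: Bram, Cato, Jules, Lev | the east bank: Evan]
3. Farmer goes to the east bank with Cato and Jules.  [the west bank: Bram, Lev | the east bank: Cato, Evan, Jules]
4. Farmer goes back to the west bank alone.  [the west bank: Bram, Lev | the east bank: Cato, Evan, Jules]
5. Farmer goes to the east bank with Bram and Lev.  [the west bank: — | the east bank: Bram, Cato, Evan, Jules, Lev]

No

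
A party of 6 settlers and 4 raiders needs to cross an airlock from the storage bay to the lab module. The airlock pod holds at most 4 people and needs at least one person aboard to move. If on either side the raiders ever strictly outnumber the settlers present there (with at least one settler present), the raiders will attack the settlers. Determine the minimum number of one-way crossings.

Counting alone: each trip to the lab module takes at most 4 across and each return brings at least 1 back, so after t trips out (and t−1 returns) at most 4t − (t−1) of the 10 are across; that first reaches 10 at t = 3, so at least 5 crossings are needed.
The plan below uses exactly 5 crossings, so it is optimal:
1. 4 raiders → the lab module.  (the storage bay: 6S 0R; the lab module: 0S 4R)
2. 1 raider ← the storage bay.  (the storage bay: 6S 1R; the lab module: 0S 3R)
3. 4 settlers → the lab module.  (the storage bay: 2S 1R; the lab module: 4S 3R)
4. 1 raider ← the storage bay.  (the storage bay: 2S 2R; the lab module: 4S 2R)
5. 2 settlers and 2 raiders → the lab module.  (the storage bay: 0S 0R; the lab module: 6S 4R)

5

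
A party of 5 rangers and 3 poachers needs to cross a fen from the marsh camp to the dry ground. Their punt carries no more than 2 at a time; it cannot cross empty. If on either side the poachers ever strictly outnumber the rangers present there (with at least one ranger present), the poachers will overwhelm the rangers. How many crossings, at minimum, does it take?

Counting alone: each trip to the dry ground takes at most 2 across and each return brings at least 1 back, so after t trips out (and t−1 returns) at most 2t − (t−1) of the 8 are across; that first reaches 8 at t = 7, so at least 13 crossings are needed.
The plan below uses exactly 13 crossings, so it is optimal:
1. 2 poachers → the dry ground.  (the marsh camp: 5R 1P; the dry ground: 0R 2P)
2. 1 poacher ← the marsh camp.  (the marsh camp: 5R 2P; the dry ground: 0R 1P)
3. 2 poachers → the dry ground.  (the marsh camp: 5R 0P; the dry ground: 0R 3P)
4. 1 poacher ← the marsh camp.  (the marsh camp: 5R 1P; the dry ground: 0R 2P)
5. 2 rangers → the dry ground.  (the marsh camp: 3R 1P; the dry ground: 2R 2P)
6. 1 poacher ← the marsh camp.  (the marsh camp: 3R 2P; the dry ground: 2R 1P)
7. 1 ranger and 1 poacher → the dry ground.  (the marsh camp: 2R 1P; the dry ground: 3R 2P)
8. 1 poacher ← the marsh camp.  (the marsh camp: 2R 2P; the dry ground: 3R 1P)
9. 2 poachers → the dry ground.  (the marsh camp: 2R 0P; the dry ground: 3R 3P)
10. 1 poacher ← the marsh camp.  (the marsh camp: 2R 1P; the dry ground: 3R 2P)
11. 1 ranger and 1 poacher → the dry ground.  (the marsh camp: 1R 0P; the dry ground: 4R 3P)
12. 1 poacher ← the marsh camp.  (the marsh camp: 1R 1P; the dry ground: 4R 2P)
13. 1 ranger and 1 poacher → the dry ground.  (the marsh camp: 0R 0P; the dry ground: 5R 3P)

13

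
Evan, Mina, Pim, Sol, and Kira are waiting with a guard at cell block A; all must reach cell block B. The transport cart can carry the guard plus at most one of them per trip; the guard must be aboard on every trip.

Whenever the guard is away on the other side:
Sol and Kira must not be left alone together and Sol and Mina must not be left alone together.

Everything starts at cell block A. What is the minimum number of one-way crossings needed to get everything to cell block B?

11

Counting alone: the guard can take at most 1 across per trip to cell block B, so moving all 5 needs at least 5 loaded trips out, with a return between consecutive ones — at least 9 crossings.
The safety rule pushes this higher. Following every safe sequence of crossings, the most of the 5 that can be at cell block B as the transport cart arrives there on crossing 9 is 4 — never all 5.
So no plan with fewer than 11 crossings exists, and this one achieves 11:
1. Guard goes to cell block B with Sol.
2. Guard goes back to cell block A alone.
3. Guard goes to cell block B with Evan.
4. Guard goes back to cell block A alone.
5. Guard goes to cell block B with Mina.
6. Guard goes back to cell block A with Sol.
7. Guard goes to cell block B with Kira.
8. Guard goes back to cell block A alone.
9. Guard goes to cell block B with Pim.
10. Guard goes back to cell block A alone.
11. Guard goes to cell block B with Sol.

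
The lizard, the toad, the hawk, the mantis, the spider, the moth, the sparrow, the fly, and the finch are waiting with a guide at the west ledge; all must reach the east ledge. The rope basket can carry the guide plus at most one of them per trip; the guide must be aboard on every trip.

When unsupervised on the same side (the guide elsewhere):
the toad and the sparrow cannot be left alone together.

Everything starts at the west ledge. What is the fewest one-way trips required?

17

Counting alone: the guide can take at most 1 across per trip to the east ledge, so moving all 9 needs at least 9 loaded trips out, with a return between consecutive ones — at least 17 crossings.
The plan below uses exactly 17 crossings, so it is optimal:
1. Guide goes to the east ledge with the toad.  [the west ledge: the finch, the fly, the hawk, the lizard, the mantis, the moth, the sparrow, the spider | the east ledge: the toad]
2. Guide goes back to the west ledge alone.  [the west ledge: the finch, the fly, the hawk, the lizard, the mantis, the moth, the sparrow, the spider | the east ledge: the toad]
3. Guide goes to the east ledge with the lizard.  [the west ledge: the finch, the fly, the hawk, the mantis, the moth, the sparrow, the spider | the east ledge: the lizard, the toad]
4. Guide goes back to the west ledge alone.  [the west ledge: the finch, the fly, the hawk, the mantis, the moth, the sparrow, the spider | the east ledge: the lizard, the toad]
5. Guide goes to the east ledge with the hawk.  [the west ledge: the finch, the fly, the mantis, the moth, the sparrow, the spider | the east ledge: the hawk, the lizard, the toad]
6. Guide goes back to the west ledge alone.  [the west ledge: the finch, the fly, the mantis, the moth, the sparrow, the spider | the east ledge: the hawk, the lizard, the toad]
7. Guide goes to the east ledge with the mantis.  [the west ledge: the finch, the fly, the moth, the sparrow, the spider | the east ledge: the hawk, the lizard, the mantis, the toad]
8. Guide goes back to the west ledge alone.  [the west ledge: the finch, the fly, the moth, the sparrow, the spider | the east ledge: the hawk, the lizard, the mantis, the toad]
9. Guide goes to the east ledge with the spider.  [the west ledge: the finch, the fly, the moth, the sparrow | the east ledge: the hawk, the lizard, the mantis, the spider, the toad]
10. Guide goes back to the west ledge alone.  [the west ledge: the finch, the fly, the moth, the sparrow | the east ledge: the hawk, the lizard, the mantis, the spider, the toad]
11. Guide goes to the east ledge with the moth.  [the west ledge: the finch, the fly, the sparrow | the east ledge: the hawk, the lizard, the mantis, the moth, the spider, the toad]
12. Guide goes back to the west ledge alone.  [the west ledge: the finch, the fly, the sparrow | the east ledge: the hawk, the lizard, the mantis, the moth, the spider, the toad]
13. Guide goes to the east ledge with the fly.  [the west ledge: the finch, the sparrow | the east ledge: the fly, the hawk, the lizard, the mantis, the moth, the spider, the toad]
14. Guide goes back to the west ledge alone.  [the west ledge: the finch, the sparrow | the east ledge: the fly, the hawk, the lizard, the mantis, the moth, the spider, the toad]
15. Guide goes to the east ledge with the finch.  [the west ledge: the sparrow | the east ledge: the finch, the fly, the hawk, the lizard, the mantis, the moth, the spider, the toad]
16. Guide goes back to the west ledge alone.  [the west ledge: the sparrow | the east ledge: the finch, the fly, the hawk, the lizard, the mantis, the moth, the spider, the toad]
17. Guide goes to the east ledge with the sparrow.  [the west ledge: — | the east ledge: the finch, the fly, the hawk, the lizard, the mantis, the moth, the sparrow, the spider, the toad]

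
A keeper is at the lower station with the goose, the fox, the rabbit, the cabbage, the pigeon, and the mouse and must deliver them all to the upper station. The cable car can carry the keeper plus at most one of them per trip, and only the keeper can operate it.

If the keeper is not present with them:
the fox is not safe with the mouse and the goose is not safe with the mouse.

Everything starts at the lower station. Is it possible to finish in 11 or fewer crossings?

Counting alone: the keeper can take at most 1 across per trip to the upper station, so moving all 6 needs at least 6 loaded trips out, with a return between consecutive ones — at least 11 crossings.
The safety rule pushes this higher. Following every safe sequence of crossings, the most of the 6 that can be at the upper station as the cable car arrives there on crossing 11 is 5 — never all 6.
So the move cannot be finished within 11 crossings. (The shortest complete plan takes 13:)
1. Keeper goes to the upper station with the mouse.  [the lower station: the cabbage, the fox, the goose, the pigeon, the rabbit | the upper station: the mouse]
2. Keeper goes back to the lower station alone.  [the lower station: the cabbage, the fox, the goose, the pigeon, the rabbit | the upper station: the mouse]
3. Keeper goes to the upper station with the goose.  [the lower station: the cabbage, the fox, the pigeon, the rabbit | the upper station: the goose, the mouse]
4. Keeper goes back to the lower station with the mouse.  [the lower station: the cabbage, the fox, the mouse, the pigeon, the rabbit | the upper station: the goose]
5. Keeper goes to the upper station with the fox.  [the lower station: the cabbage, the mouse, the pigeon, the rabbit | the upper station: the fox, the goose]
6. Keeper goes back to the lower station alone.  [the lower station: the cabbage, the mouse, the pigeon, the rabbit | the upper station: the fox, the goose]
7. Keeper goes to the upper station with the rabbit.  [the lower station: the cabbage, the mouse, the pigeon | the upper station: the fox, the goose, the rabbit]
8. Keeper goes back to the lower station alone.  [the lower station: the cabbage, the mouse, the pigeon | the upper station: the fox, the goose, the rabbit]
9. Keeper goes to the upper station with the cabbage.  [the lower station: the mouse, the pigeon | the upper station: the cabbage, the fox, the goose, the rabbit]
10. Keeper goes back to the lower station alone.  [the lower station: the mouse, the pigeon | the upper station: the cabbage, the fox, the goose, the rabbit]
11. Keeper goes to the upper station with the pigeon.  [the lower station: the mouse | the upper station: the cabbage, the fox, the goose, the pigeon, the rabbit]
12. Keeper goes back to the lower station alone.  [the lower station: the mouse | the upper station: the cabbage, the fox, the goose, the pigeon, the rabbit]
13. Keeper goes to the upper station with the mouse.  [the lower station: — | the upper station: the cabbage, the fox, the goose, the mouse, the pigeon, the rabbit]

No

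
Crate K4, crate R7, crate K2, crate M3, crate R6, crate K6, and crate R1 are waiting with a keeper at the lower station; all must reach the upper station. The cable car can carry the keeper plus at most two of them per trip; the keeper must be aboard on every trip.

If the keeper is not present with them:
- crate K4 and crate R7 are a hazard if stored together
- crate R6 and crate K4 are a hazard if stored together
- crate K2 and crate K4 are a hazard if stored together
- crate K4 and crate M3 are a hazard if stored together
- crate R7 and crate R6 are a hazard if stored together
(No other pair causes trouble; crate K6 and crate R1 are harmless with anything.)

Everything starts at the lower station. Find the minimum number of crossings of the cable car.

Counting alone: the keeper can take at most 2 across per trip to the upper station, so moving all 7 needs at least 4 loaded trips out, with a return between consecutive ones — at least 7 crossings.
The safety rule pushes this higher. Following every safe sequence of crossings, the most of the 7 that can be at the upper station as the cable car arrives there on crossings 7, 9 is 5, 6 respectively — never all 7.
So no plan with fewer than 11 crossings exists, and this one achieves 11:
1. Keeper goes to the upper station with crate K4 and crate R7.  [the lower station: crate K2, crate K6, crate M3, crate R1, crate R6 | the upper station: crate K4, crate R7]
2. Keeper goes back to the lower station with crate K4.  [the lower station: crate K2, crate K4, crate K6, crate M3, crate R1, crate R6 | the upper station: crate R7]
3. Keeper goes to the upper station with crate K2 and crate K4.  [the lower station: crate K6, crate M3, crate R1, crate R6 | the upper station: crate K2, crate K4, crate R7]
4. Keeper goes back to the lower station with crate K4.  [the lower station: crate K4, crate K6, crate M3, crate R1, crate R6 | the upper station: crate K2, crate R7]
5. Keeper goes to the upper station with crate K4 and crate M3.  [the lower station: crate K6, crate R1, crate R6 | the upper station: crate K2, crate K4, crate M3, crate R7]
6. Keeper goes back to the lower station with crate K4.  [the lower station: crate K4, crate K6, crate R1, crate R6 | the upper station: crate K2, crate M3, crate R7]
7. Keeper goes to the upper station with crate K4 and crate K6.  [the lower station: crate R1, crate R6 | the upper station: crate K2, crate K4, crate K6, crate M3, crate R7]
8. Keeper goes back to the lower station with crate K4.  [the lower station: crate K4, crate R1, crate R6 | the upper station: crate K2, crate K6, crate M3, crate R7]
9. Keeper goes to the upper station with crate K4 and crate R1.  [the lower station: crate R6 | the upper station: crate K2, crate K4, crate K6, crate M3, crate R1, crate R7]
10. Keeper goes back to the lower station with crate K4.  [the lower station: crate K4, crate R6 | the upper station: crate K2, crate K6, crate M3, crate R1, crate R7]
11. Keeper goes to the upper station with crate K4 and crate R6.  [the lower station: — | the upper station: crate K2, crate K4, crate K6, crate M3, crate R1, crate R6, crate R7]

11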